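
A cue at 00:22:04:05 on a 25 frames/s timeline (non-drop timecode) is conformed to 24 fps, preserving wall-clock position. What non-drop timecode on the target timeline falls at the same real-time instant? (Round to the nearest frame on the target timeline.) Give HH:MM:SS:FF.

00:22:04:05

Source frame index: (0×3600 + 22×60 + 4) × 25 + 5 = 33105.
Real time: 33105 / (25) = 6621/5 s.
Target frame: (6621/5) × (24) = 158904/5 ≈ 31780.800 → 31781.
At 24 labels/s: frame 31781 → 00:22:04:05.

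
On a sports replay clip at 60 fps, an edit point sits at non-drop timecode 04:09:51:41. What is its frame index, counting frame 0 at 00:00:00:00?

Total seconds to the label: (4 × 3600 + 9 × 60 + 51) = 14991.
Frame index = 14991 × 60 + 41 = 899501.

899501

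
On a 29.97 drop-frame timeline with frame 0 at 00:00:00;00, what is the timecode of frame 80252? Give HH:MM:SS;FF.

00:44:37;22

Ten DF minutes hold 17982 frames, so frame 80252 lies in block 4 (frames 71928–89909) with 8324 frames into that block.
The block's first minute is 1800 frames and the rest 1798 each; 8324 frames reaches minute 4, so 4 × 18 + 4 × 2 = 80 labels have been skipped so far.
Adding those back, label number 80252 + 80 = 80332 at 30 labels/s is 2677 s + 22 f = 0 h 44 min 37 s frame 22, i.e. 00:44:37;22.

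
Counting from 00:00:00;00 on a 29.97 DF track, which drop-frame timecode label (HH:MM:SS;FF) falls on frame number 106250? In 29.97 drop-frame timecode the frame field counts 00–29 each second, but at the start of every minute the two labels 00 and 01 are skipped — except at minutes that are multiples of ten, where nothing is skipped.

Each 10-minute DF block holds 10 × 60 × 30 − 9 × 2 = 17982 frames. 106250 ÷ 17982 → 5 full blocks, remainder 16340.
Within the partial block the first minute is 1800 frames and each further minute 1798, so 9 further minute boundaries passed. Total skipped labels = 18 × 5 + 2 × 9 = 108.
Non-drop label index = 106250 + 108 = 106358; at 30 labels/s that is 00:59:05:08, i.e. DF 00:59:05;08.

00:59:05;08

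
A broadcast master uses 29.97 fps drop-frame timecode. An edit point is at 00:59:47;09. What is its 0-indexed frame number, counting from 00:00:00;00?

As if non-drop at 30 labels/s: (0 × 3600 + 59 × 60 + 47) × 30 + 9 = 107619.
Minute boundaries passed: 59; those not divisible by 10: 59 − 5 = 54; dropped labels = 2 × 54 = 108.
Actual frame index = 107619 − 108 = 107511.

107511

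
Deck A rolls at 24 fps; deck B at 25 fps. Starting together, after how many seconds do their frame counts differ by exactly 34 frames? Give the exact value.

The gap grows by |25 − 24| = 1 frame per second.
Time for a 34-frame gap: 34 ÷ (1) = 34 s.

34 seconds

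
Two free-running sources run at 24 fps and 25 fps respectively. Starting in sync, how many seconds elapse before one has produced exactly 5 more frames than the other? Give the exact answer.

5 seconds

The gap grows by |25 − 24| = 1 frame per second.
Time for a 5-frame gap: 5 ÷ (1) = 5 s.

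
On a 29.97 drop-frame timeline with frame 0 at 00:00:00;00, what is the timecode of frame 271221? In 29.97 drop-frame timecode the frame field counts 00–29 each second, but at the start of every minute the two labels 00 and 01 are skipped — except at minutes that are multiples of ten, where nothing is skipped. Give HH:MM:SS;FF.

Ten DF minutes hold 17982 frames, so frame 271221 lies in block 15 (frames 269730–287711) with 1491 frames into that block.
The block's first minute is 1800 frames and the rest 1798 each; 1491 frames reaches minute 0, so 15 × 18 + 0 × 2 = 270 labels have been skipped so far.
Adding those back, label number 271221 + 270 = 271491 at 30 labels/s is 9049 s + 21 f = 2 h 30 min 49 s frame 21, i.e. 02:30:49;21.

02:30:49;21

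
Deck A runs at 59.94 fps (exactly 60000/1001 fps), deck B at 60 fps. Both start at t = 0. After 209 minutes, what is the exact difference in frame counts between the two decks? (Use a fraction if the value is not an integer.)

209 min = 12540 s.
A emits 60000/1001 × 12540 = 68400000/91 frames; B emits 60 × 12540 = 752400.
Difference = 68400/91 frames (≈ 751.6484); B is ahead of A.

68400/91 frames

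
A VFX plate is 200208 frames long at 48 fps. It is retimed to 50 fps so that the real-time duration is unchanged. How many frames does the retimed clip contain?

208550 frames

Target frames = source frames × (target rate / source rate) = 200208 × (50)/(48) = 200208 × 25/24 = 208550.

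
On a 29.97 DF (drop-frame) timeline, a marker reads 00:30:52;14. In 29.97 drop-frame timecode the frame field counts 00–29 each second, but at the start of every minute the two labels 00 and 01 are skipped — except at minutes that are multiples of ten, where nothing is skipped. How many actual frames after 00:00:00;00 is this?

55520

As if non-drop at 30 labels/s: (0 × 3600 + 30 × 60 + 52) × 30 + 14 = 55574.
Minute boundaries passed: 30; those not divisible by 10: 30 − 3 = 27; dropped labels = 2 × 27 = 54.
Actual frame index = 55574 − 54 = 55520.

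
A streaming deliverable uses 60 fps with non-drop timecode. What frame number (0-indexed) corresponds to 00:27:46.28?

Total seconds to the label: (0 × 3600 + 27 × 60 + 46) = 1666.
Frame index = 1666 × 60 + 28 = 99988.

frame 99988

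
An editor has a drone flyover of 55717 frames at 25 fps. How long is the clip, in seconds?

2228.68 seconds

Running time = 55717 / (25) = 2228.68 s.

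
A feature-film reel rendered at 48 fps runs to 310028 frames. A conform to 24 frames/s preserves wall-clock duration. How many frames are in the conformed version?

155014 frames

Target frames = source frames × (target rate / source rate) = 310028 × (24)/(48) = 310028 × 1/2 = 155014.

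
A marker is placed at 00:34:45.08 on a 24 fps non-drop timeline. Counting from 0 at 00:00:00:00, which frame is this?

50048

Total seconds to the label: (0 × 3600 + 34 × 60 + 45) = 2085.
Frame index = 2085 × 24 + 8 = 50048.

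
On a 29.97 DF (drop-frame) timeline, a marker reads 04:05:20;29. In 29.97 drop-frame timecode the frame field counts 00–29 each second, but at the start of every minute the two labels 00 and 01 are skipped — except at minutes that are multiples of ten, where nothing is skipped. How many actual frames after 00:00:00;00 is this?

As if non-drop at 30 labels/s: (4 × 3600 + 5 × 60 + 20) × 30 + 29 = 441629.
Minute boundaries passed: 245; those not divisible by 10: 245 − 24 = 221; dropped labels = 2 × 221 = 442.
Actual frame index = 441629 − 442 = 441187.

441187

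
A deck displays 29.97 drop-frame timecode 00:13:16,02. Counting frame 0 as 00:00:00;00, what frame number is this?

23858

As if non-drop at 30 labels/s: (0 × 3600 + 13 × 60 + 16) × 30 + 2 = 23882.
Minute boundaries passed: 13; those not divisible by 10: 13 − 1 = 12; dropped labels = 2 × 12 = 24.
Actual frame index = 23882 − 24 = 23858.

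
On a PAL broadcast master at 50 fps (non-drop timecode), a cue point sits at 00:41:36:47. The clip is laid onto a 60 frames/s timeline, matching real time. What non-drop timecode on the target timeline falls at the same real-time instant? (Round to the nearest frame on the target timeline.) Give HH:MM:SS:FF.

Source frame index: (0×3600 + 41×60 + 36) × 50 + 47 = 124847.
Real time: 124847 / (50) = 124847/50 s.
Target frame: (124847/50) × (60) = 749082/5 ≈ 149816.400 → 149816.
At 60 labels/s: frame 149816 → 00:41:36:56.

00:41:36:56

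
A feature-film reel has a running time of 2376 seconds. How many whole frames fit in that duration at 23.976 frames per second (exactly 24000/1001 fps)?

Frames = 2376 × 24000/1001 = 5184000/91 ≈ 56967.0330.
Complete frames: 56967.

56967 frames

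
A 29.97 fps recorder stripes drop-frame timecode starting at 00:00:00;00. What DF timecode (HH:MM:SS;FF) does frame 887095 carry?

Each 10-minute DF block holds 10 × 60 × 30 − 9 × 2 = 17982 frames. 887095 ÷ 17982 → 49 full blocks, remainder 5977.
Within the partial block the first minute is 1800 frames and each further minute 1798, so 3 further minute boundaries passed. Total skipped labels = 18 × 49 + 2 × 3 = 888.
Non-drop label index = 887095 + 888 = 887983; at 30 labels/s that is 08:13:19:13, i.e. DF 08:13:19;13.

08:13:19;13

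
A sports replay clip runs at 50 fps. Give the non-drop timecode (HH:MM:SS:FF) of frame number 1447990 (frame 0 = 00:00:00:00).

1447990 ÷ 50 = 28959 full seconds, remainder 40 frames.
28959 s = 8 h 2 min 39 s.
Timecode: 08:02:39:40.

08:02:39:40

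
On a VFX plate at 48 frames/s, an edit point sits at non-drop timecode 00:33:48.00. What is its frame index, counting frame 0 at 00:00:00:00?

frame 97344

Total seconds to the label: (0 × 3600 + 33 × 60 + 48) = 2028.
Frame index = 2028 × 48 + 0 = 97344.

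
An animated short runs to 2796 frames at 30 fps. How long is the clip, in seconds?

Running time = 2796 / (30) = 93.2 s.

93.2 seconds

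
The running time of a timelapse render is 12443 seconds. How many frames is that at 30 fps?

373290 frames

Frames = 12443 × 30 = 373290.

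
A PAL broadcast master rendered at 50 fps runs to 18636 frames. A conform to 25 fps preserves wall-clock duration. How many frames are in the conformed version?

9318 frames

Target frames = source frames × (target rate / source rate) = 18636 × (25)/(50) = 18636 × 1/2 = 9318.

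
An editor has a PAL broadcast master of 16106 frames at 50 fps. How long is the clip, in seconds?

322.12 seconds

Running time = 16106 / (50) = 322.12 s.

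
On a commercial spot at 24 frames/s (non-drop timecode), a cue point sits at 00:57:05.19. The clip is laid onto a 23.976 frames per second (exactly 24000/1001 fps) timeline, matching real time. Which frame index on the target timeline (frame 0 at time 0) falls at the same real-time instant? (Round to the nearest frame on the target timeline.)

Source frame index: (0×3600 + 57×60 + 5) × 24 + 19 = 82219.
Real time: 82219 / (24) = 82219/24 s.
Target frame: (82219/24) × (24000/1001) = 82219000/1001 ≈ 82136.863 → 82137.

frame 82137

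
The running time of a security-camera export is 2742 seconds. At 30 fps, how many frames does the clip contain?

Frames = 2742 × 30 = 82260.

82260 frames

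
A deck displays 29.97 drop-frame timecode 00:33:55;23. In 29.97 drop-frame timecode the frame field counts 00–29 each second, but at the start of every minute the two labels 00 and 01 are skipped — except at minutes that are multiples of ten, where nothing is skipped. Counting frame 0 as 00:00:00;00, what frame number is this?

As if non-drop at 30 labels/s: (0 × 3600 + 33 × 60 + 55) × 30 + 23 = 61073.
Minute boundaries passed: 33; those not divisible by 10: 33 − 3 = 30; dropped labels = 2 × 30 = 60.
Actual frame index = 61073 − 60 = 61013.

61013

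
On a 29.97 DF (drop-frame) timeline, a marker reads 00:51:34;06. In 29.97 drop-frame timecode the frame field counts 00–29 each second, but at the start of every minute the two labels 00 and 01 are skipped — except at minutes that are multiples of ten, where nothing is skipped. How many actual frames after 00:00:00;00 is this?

92734

Complete 10-minute blocks: 5, each 17982 frames → 89910.
Remaining 1 whole minute in the current block: 1800 + 0 × 1798 = 1800 frames.
Within the current minute: 34 × 30 + 6 − 2 = 1024 (labels ;00/;01 skipped at this minute). Total = 89910 + 1800 + 1024 = 92734.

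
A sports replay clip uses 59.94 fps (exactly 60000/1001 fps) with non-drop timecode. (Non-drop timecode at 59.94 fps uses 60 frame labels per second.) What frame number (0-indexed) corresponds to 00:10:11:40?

36700

Total seconds to the label: (0 × 3600 + 10 × 60 + 11) = 611.
Frame index = 611 × 60 + 40 = 36700.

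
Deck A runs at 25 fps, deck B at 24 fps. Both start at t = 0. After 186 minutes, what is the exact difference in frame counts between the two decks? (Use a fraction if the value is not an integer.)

186 min = 11160 s.
A emits 25 × 11160 = 279000 frames; B emits 24 × 11160 = 267840.
Difference = 11160 frames; B is behind A.

11160 frames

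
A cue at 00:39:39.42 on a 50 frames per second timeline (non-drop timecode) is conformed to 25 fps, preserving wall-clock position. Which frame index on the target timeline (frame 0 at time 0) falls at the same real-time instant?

frame 59496

Source frame index: (0×3600 + 39×60 + 39) × 50 + 42 = 118992.
Real time: 118992 / (50) = 59496/25 s.
Target frame: (59496/25) × (25) = 59496.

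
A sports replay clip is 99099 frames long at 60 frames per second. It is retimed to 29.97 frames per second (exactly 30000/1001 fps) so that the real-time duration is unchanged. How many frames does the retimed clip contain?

49500 frames

Target frames = source frames × (target rate / source rate) = 99099 × (30000/1001)/(60) = 99099 × 500/1001 = 49500.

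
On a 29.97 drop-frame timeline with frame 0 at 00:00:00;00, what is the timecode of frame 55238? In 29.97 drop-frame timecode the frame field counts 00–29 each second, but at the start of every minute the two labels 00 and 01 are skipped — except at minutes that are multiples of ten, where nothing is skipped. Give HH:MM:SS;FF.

00:30:43;02

Ten DF minutes hold 17982 frames, so frame 55238 lies in block 3 (frames 53946–71927) with 1292 frames into that block.
The block's first minute is 1800 frames and the rest 1798 each; 1292 frames reaches minute 0, so 3 × 18 + 0 × 2 = 54 labels have been skipped so far.
Adding those back, label number 55238 + 54 = 55292 at 30 labels/s is 1843 s + 2 f = 0 h 30 min 43 s frame 2, i.e. 00:30:43;02.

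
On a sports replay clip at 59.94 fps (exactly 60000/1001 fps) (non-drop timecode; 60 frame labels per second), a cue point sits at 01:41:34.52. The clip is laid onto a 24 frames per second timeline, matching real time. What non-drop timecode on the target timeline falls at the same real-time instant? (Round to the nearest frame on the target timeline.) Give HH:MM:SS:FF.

01:41:40:23

Source frame index: (1×3600 + 41×60 + 34) × 60 + 52 = 365692.
Real time: 365692 / (60000/1001) = 91514423/15000 s.
Target frame: (91514423/15000) × (24) = 91514423/625 ≈ 146423.077 → 146423.
At 24 labels/s: frame 146423 → 01:41:40:23.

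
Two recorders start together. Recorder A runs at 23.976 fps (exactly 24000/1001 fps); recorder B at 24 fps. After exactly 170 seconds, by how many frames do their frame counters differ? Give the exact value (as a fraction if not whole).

4080/1001 frames

A emits 24000/1001 × 170 = 4080000/1001 frames; B emits 24 × 170 = 4080.
Difference = 4080/1001 frames (≈ 4.0759); B is ahead of A.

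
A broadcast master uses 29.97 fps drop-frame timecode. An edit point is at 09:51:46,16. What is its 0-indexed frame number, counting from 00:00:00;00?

1064132

As if non-drop at 30 labels/s: (9 × 3600 + 51 × 60 + 46) × 30 + 16 = 1065196.
Minute boundaries passed: 591; those not divisible by 10: 591 − 59 = 532; dropped labels = 2 × 532 = 1064.
Actual frame index = 1065196 − 1064 = 1064132.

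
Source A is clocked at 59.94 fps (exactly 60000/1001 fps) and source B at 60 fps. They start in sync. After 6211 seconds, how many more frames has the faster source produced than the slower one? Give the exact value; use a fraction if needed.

372660/1001 frames

A emits 60000/1001 × 6211 = 372660000/1001 frames; B emits 60 × 6211 = 372660.
Difference = 372660/1001 frames (≈ 372.2877); B is ahead of A.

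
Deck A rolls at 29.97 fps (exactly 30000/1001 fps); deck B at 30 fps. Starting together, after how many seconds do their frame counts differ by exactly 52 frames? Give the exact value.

The gap grows by |30 − 30000/1001| = 30/1001 frames per second.
Time for a 52-frame gap: 52 ÷ (30/1001) = 26026/15 s.

26026/15 seconds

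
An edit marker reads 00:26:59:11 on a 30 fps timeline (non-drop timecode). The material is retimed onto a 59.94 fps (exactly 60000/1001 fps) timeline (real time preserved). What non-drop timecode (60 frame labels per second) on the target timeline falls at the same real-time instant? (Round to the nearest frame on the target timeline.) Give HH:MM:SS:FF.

00:26:57:45

Source frame index: (0×3600 + 26×60 + 59) × 30 + 11 = 48581.
Real time: 48581 / (30) = 48581/30 s.
Target frame: (48581/30) × (60000/1001) = 7474000/77 ≈ 97064.935 → 97065.
At 60 labels/s: frame 97065 → 00:26:57:45.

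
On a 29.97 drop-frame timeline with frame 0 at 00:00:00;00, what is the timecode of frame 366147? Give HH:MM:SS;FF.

Each 10-minute DF block holds 10 × 60 × 30 − 9 × 2 = 17982 frames. 366147 ÷ 17982 → 20 full blocks, remainder 6507.
Within the partial block the first minute is 1800 frames and each further minute 1798, so 3 further minute boundaries passed. Total skipped labels = 18 × 20 + 2 × 3 = 366.
Non-drop label index = 366147 + 366 = 366513; at 30 labels/s that is 03:23:37:03, i.e. DF 03:23:37;03.

03:23:37;03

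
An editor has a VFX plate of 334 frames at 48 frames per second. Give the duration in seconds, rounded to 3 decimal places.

Running time = 334 × 1/48 = 167/24 s ≈ 6.958 s.

6.958 seconds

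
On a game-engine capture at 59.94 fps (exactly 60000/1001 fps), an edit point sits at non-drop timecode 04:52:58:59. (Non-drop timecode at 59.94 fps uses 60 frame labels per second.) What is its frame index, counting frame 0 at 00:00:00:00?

1054739

Total seconds to the label: (4 × 3600 + 52 × 60 + 58) = 17578.
Frame index = 17578 × 60 + 59 = 1054739.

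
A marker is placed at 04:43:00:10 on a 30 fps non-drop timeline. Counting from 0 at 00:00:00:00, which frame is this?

509410

Total seconds to the label: (4 × 3600 + 43 × 60 + 0) = 16980.
Frame index = 16980 × 30 + 10 = 509410.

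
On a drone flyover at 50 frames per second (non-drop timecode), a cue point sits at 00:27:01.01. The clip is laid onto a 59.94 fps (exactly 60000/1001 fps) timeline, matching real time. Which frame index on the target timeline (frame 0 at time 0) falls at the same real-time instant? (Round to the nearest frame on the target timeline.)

frame 97164

Source frame index: (0×3600 + 27×60 + 1) × 50 + 1 = 81051.
Real time: 81051 / (50) = 81051/50 s.
Target frame: (81051/50) × (60000/1001) = 97261200/1001 ≈ 97164.036 → 97164.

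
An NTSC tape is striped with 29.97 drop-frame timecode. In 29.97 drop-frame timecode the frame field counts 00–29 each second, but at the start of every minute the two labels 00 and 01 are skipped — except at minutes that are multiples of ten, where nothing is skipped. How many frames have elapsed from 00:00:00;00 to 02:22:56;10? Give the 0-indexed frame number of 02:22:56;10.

Complete 10-minute blocks: 14, each 17982 frames → 251748.
Remaining 2 whole minutes in the current block: 1800 + 1 × 1798 = 3598 frames.
Within the current minute: 56 × 30 + 10 − 2 = 1688 (labels ;00/;01 skipped at this minute). Total = 251748 + 3598 + 1688 = 257034.

257034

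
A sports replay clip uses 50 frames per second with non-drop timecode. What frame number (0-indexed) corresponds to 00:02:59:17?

Total seconds to the label: (0 × 3600 + 2 × 60 + 59) = 179.
Frame index = 179 × 50 + 17 = 8967.

8967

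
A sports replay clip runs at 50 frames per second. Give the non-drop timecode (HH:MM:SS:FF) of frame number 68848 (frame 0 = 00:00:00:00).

68848 ÷ 50 = 1376 full seconds, remainder 48 frames.
1376 s = 0 h 22 min 56 s.
Timecode: 00:22:56:48.

00:22:56:48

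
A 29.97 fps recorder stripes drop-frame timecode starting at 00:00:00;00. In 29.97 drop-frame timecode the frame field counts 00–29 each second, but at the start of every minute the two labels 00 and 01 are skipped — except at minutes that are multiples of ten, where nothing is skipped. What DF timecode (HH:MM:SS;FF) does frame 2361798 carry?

21:53:25;12

Ten DF minutes hold 17982 frames, so frame 2361798 lies in block 131 (frames 2355642–2373623) with 6156 frames into that block.
The block's first minute is 1800 frames and the rest 1798 each; 6156 frames reaches minute 3, so 131 × 18 + 3 × 2 = 2364 labels have been skipped so far.
Adding those back, label number 2361798 + 2364 = 2364162 at 30 labels/s is 78805 s + 12 f = 21 h 53 min 25 s frame 12, i.e. 21:53:25;12.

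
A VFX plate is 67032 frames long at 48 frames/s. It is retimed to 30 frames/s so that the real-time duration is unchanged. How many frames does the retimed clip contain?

Target frames = source frames × (target rate / source rate) = 67032 × (30)/(48) = 67032 × 5/8 = 41895.

41895 frames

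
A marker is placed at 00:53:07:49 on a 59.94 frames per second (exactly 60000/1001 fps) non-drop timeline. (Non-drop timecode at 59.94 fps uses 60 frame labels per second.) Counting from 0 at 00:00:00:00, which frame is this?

191269

Total seconds to the label: (0 × 3600 + 53 × 60 + 7) = 3187.
Frame index = 3187 × 60 + 49 = 191269.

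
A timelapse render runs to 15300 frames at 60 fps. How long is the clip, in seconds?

Running time = 15300 / (60) = 255 s.

255 seconds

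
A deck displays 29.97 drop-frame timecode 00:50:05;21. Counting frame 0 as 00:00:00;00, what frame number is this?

As if non-drop at 30 labels/s: (0 × 3600 + 50 × 60 + 5) × 30 + 21 = 90171.
Minute boundaries passed: 50; those not divisible by 10: 50 − 5 = 45; dropped labels = 2 × 45 = 90.
Actual frame index = 90171 − 90 = 90081.

90081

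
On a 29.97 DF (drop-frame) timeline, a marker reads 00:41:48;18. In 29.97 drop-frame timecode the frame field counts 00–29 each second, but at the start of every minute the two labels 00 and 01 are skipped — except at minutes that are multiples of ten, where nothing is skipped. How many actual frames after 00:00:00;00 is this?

Complete 10-minute blocks: 4, each 17982 frames → 71928.
Remaining 1 whole minute in the current block: 1800 + 0 × 1798 = 1800 frames.
Within the current minute: 48 × 30 + 18 − 2 = 1456 (labels ;00/;01 skipped at this minute). Total = 71928 + 1800 + 1456 = 75184.

75184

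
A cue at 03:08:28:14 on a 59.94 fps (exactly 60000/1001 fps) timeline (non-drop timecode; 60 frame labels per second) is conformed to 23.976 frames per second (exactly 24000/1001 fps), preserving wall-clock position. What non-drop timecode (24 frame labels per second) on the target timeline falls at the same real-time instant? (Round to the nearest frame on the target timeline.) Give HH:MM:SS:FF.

Source frame index: (3×3600 + 8×60 + 28) × 60 + 14 = 678494.
Real time: 678494 / (60000/1001) = 339586247/30000 s.
Target frame: (339586247/30000) × (24000/1001) = 1356988/5 ≈ 271397.600 → 271398.
At 24 labels/s: frame 271398 → 03:08:28:06.

03:08:28:06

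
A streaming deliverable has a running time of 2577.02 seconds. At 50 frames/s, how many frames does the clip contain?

128851 frames

Frames = 2577.02 × 50 = 128851.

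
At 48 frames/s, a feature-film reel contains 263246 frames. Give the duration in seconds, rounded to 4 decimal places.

5484.2917 seconds

Running time = 263246 × 1/48 = 131623/24 s ≈ 5484.2917 s.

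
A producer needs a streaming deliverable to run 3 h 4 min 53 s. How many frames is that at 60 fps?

3 h 4 min 53 s = 11093 s.
Frames = 11093 × 60 = 665580.

665580 frames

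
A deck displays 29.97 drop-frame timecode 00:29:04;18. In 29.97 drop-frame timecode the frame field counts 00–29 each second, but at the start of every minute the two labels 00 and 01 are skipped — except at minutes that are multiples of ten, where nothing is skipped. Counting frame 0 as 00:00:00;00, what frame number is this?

52284

Complete 10-minute blocks: 2, each 17982 frames → 35964.
Remaining 9 whole minutes in the current block: 1800 + 8 × 1798 = 16184 frames.
Within the current minute: 4 × 30 + 18 − 2 = 136 (labels ;00/;01 skipped at this minute). Total = 35964 + 16184 + 136 = 52284.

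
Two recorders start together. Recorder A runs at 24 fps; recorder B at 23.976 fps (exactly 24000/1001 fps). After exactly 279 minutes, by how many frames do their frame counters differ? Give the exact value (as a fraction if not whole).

279 min = 16740 s.
A emits 24 × 16740 = 401760 frames; B emits 24000/1001 × 16740 = 401760000/1001.
Difference = 401760/1001 frames (≈ 401.3586); B is behind A.

401760/1001 frames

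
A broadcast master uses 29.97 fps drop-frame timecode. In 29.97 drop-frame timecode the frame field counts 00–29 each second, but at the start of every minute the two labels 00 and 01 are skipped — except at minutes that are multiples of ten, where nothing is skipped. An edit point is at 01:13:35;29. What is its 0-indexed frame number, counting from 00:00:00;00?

As if non-drop at 30 labels/s: (1 × 3600 + 13 × 60 + 35) × 30 + 29 = 132479.
Minute boundaries passed: 73; those not divisible by 10: 73 − 7 = 66; dropped labels = 2 × 66 = 132.
Actual frame index = 132479 − 132 = 132347.

132347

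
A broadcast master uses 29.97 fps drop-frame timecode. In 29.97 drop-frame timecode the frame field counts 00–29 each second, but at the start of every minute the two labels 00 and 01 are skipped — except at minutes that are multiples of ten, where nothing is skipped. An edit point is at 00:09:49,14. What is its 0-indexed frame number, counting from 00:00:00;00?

17666

As if non-drop at 30 labels/s: (0 × 3600 + 9 × 60 + 49) × 30 + 14 = 17684.
Minute boundaries passed: 9; those not divisible by 10: 9 − 0 = 9; dropped labels = 2 × 9 = 18.
Actual frame index = 17684 − 18 = 17666.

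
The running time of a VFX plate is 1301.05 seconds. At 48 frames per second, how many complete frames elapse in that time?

62450 frames

Frames = 1301.05 × 48 = 312252/5 ≈ 62450.4000.
Complete frames: 62450.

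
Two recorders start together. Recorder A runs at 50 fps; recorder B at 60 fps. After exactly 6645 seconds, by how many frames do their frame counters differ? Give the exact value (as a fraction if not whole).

A emits 50 × 6645 = 332250 frames; B emits 60 × 6645 = 398700.
Difference = 66450 frames; B is ahead of A.

66450 frames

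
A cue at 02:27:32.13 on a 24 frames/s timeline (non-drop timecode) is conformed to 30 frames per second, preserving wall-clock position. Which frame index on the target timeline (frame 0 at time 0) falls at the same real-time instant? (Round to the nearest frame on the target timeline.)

Source frame index: (2×3600 + 27×60 + 32) × 24 + 13 = 212461.
Real time: 212461 / (24) = 212461/24 s.
Target frame: (212461/24) × (30) = 1062305/4 ≈ 265576.250 → 265576.

frame 265576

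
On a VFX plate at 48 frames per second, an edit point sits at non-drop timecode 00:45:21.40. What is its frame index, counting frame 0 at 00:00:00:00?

frame 130648

Total seconds to the label: (0 × 3600 + 45 × 60 + 21) = 2721.
Frame index = 2721 × 48 + 40 = 130648.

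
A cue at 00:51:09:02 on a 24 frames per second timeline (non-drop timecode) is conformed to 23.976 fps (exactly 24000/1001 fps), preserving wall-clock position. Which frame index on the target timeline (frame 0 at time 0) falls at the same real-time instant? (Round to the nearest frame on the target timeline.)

frame 73584

Source frame index: (0×3600 + 51×60 + 9) × 24 + 2 = 73658.
Real time: 73658 / (24) = 36829/12 s.
Target frame: (36829/12) × (24000/1001) = 5666000/77 ≈ 73584.416 → 73584.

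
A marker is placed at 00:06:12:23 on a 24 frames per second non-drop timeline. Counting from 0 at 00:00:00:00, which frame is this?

Total seconds to the label: (0 × 3600 + 6 × 60 + 12) = 372.
Frame index = 372 × 24 + 23 = 8951.

8951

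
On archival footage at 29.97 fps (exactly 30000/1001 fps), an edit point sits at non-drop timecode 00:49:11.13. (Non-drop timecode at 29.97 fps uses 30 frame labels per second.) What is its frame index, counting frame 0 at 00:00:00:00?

88543

Total seconds to the label: (0 × 3600 + 49 × 60 + 11) = 2951.
Frame index = 2951 × 30 + 13 = 88543.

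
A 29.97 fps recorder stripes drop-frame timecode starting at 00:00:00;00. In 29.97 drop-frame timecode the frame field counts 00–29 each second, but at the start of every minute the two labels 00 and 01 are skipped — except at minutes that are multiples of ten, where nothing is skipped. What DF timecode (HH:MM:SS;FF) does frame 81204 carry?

Each 10-minute DF block holds 10 × 60 × 30 − 9 × 2 = 17982 frames. 81204 ÷ 17982 → 4 full blocks, remainder 9276.
Within the partial block the first minute is 1800 frames and each further minute 1798, so 5 further minute boundaries passed. Total skipped labels = 18 × 4 + 2 × 5 = 82.
Non-drop label index = 81204 + 82 = 81286; at 30 labels/s that is 00:45:09:16, i.e. DF 00:45:09;16.

00:45:09;16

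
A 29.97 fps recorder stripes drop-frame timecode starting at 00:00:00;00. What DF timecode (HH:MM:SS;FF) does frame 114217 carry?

Each 10-minute DF block holds 10 × 60 × 30 − 9 × 2 = 17982 frames. 114217 ÷ 17982 → 6 full blocks, remainder 6325.
Within the partial block the first minute is 1800 frames and each further minute 1798, so 3 further minute boundaries passed. Total skipped labels = 18 × 6 + 2 × 3 = 114.
Non-drop label index = 114217 + 114 = 114331; at 30 labels/s that is 01:03:31:01, i.e. DF 01:03:31;01.

01:03:31;01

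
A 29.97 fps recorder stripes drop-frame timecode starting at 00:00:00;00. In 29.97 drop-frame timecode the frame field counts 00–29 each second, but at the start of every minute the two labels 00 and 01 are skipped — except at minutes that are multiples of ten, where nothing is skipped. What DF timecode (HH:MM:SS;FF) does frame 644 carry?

00:00:21;14

Each 10-minute DF block holds 10 × 60 × 30 − 9 × 2 = 17982 frames. 644 ÷ 17982 → 0 full blocks, remainder 644.
Within the partial block the first minute is 1800 frames and each further minute 1798, so 0 further minute boundaries passed. Total skipped labels = 18 × 0 + 2 × 0 = 0.
Non-drop label index = 644 + 0 = 644; at 30 labels/s that is 00:00:21:14, i.e. DF 00:00:21;14.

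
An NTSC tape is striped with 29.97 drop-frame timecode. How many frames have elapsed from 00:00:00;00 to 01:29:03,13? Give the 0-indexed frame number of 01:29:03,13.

160141

Complete 10-minute blocks: 8, each 17982 frames → 143856.
Remaining 9 whole minutes in the current block: 1800 + 8 × 1798 = 16184 frames.
Within the current minute: 3 × 30 + 13 − 2 = 101 (labels ;00/;01 skipped at this minute). Total = 143856 + 16184 + 101 = 160141.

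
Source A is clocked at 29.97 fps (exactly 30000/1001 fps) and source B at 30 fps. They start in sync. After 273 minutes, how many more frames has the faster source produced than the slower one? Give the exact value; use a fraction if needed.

5400/11 frames

273 min = 16380 s.
A emits 30000/1001 × 16380 = 5400000/11 frames; B emits 30 × 16380 = 491400.
Difference = 5400/11 frames (≈ 490.9091); B is ahead of A.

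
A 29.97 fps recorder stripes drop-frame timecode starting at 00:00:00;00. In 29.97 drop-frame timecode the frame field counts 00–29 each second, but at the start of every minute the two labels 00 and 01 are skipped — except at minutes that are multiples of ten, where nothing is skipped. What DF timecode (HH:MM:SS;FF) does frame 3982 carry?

00:02:12;26

Each 10-minute DF block holds 10 × 60 × 30 − 9 × 2 = 17982 frames. 3982 ÷ 17982 → 0 full blocks, remainder 3982.
Within the partial block the first minute is 1800 frames and each further minute 1798, so 2 further minute boundaries passed. Total skipped labels = 18 × 0 + 2 × 2 = 4.
Non-drop label index = 3982 + 4 = 3986; at 30 labels/s that is 00:02:12:26, i.e. DF 00:02:12;26.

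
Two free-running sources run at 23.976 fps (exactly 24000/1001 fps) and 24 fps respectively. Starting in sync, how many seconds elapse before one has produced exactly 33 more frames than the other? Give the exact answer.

The gap grows by |24 − 24000/1001| = 24/1001 frames per second.
Time for a 33-frame gap: 33 ÷ (24/1001) = 1376.375 s.

1376.375 seconds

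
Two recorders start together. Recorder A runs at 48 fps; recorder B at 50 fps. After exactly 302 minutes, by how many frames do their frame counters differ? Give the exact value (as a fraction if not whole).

36240 frames

302 min = 18120 s.
A emits 48 × 18120 = 869760 frames; B emits 50 × 18120 = 906000.
Difference = 36240 frames; B is ahead of A.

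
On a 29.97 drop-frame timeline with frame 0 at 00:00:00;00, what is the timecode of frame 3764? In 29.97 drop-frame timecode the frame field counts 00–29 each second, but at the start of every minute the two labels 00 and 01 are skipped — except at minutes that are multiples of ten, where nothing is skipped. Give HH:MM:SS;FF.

Each 10-minute DF block holds 10 × 60 × 30 − 9 × 2 = 17982 frames. 3764 ÷ 17982 → 0 full blocks, remainder 3764.
Within the partial block the first minute is 1800 frames and each further minute 1798, so 2 further minute boundaries passed. Total skipped labels = 18 × 0 + 2 × 2 = 4.
Non-drop label index = 3764 + 4 = 3768; at 30 labels/s that is 00:02:05:18, i.e. DF 00:02:05;18.

00:02:05;18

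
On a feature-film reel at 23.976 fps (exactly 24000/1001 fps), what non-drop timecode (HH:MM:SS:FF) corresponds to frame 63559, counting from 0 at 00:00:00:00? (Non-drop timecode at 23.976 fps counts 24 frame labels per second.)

00:44:08:07

63559 ÷ 24 = 2648 full seconds, remainder 7 frames.
2648 s = 0 h 44 min 8 s.
Timecode: 00:44:08:07.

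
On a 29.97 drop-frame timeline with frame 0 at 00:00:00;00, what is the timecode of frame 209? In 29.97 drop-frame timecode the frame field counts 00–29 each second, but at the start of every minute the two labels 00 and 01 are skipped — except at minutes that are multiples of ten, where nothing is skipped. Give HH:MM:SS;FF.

Ten DF minutes hold 17982 frames, so frame 209 lies in block 0 (frames 0–17981) with 209 frames into that block.
The block's first minute is 1800 frames and the rest 1798 each; 209 frames reaches minute 0, so 0 × 18 + 0 × 2 = 0 labels have been skipped so far.
Adding those back, label number 209 + 0 = 209 at 30 labels/s is 6 s + 29 f = 0 h 0 min 6 s frame 29, i.e. 00:00:06;29.

00:00:06;29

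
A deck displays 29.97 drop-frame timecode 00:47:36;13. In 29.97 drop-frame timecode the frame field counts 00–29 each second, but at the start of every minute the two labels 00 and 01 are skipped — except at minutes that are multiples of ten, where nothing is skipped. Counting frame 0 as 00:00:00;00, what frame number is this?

85607

Complete 10-minute blocks: 4, each 17982 frames → 71928.
Remaining 7 whole minutes in the current block: 1800 + 6 × 1798 = 12588 frames.
Within the current minute: 36 × 30 + 13 − 2 = 1091 (labels ;00/;01 skipped at this minute). Total = 71928 + 12588 + 1091 = 85607.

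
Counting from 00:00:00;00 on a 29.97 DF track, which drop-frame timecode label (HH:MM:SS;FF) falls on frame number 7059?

00:03:55;15

Ten DF minutes hold 17982 frames, so frame 7059 lies in block 0 (frames 0–17981) with 7059 frames into that block.
The block's first minute is 1800 frames and the rest 1798 each; 7059 frames reaches minute 3, so 0 × 18 + 3 × 2 = 6 labels have been skipped so far.
Adding those back, label number 7059 + 6 = 7065 at 30 labels/s is 235 s + 15 f = 0 h 3 min 55 s frame 15, i.e. 00:03:55;15.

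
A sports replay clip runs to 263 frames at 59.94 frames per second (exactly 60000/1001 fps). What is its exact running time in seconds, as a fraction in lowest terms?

263263/60000 seconds

Running time = 263 ÷ (60000/1001) = 263 × 1001/60000 = 263263/60000 s.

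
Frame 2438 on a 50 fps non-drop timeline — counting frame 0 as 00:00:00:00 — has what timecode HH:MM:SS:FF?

2438 ÷ 50 = 48 full seconds, remainder 38 frames.
48 s = 0 h 0 min 48 s.
Timecode: 00:00:48:38.

00:00:48:38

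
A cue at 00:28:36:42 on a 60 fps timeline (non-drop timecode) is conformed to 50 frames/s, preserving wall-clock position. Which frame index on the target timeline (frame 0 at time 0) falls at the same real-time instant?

frame 85835

Source frame index: (0×3600 + 28×60 + 36) × 60 + 42 = 103002.
Real time: 103002 / (60) = 17167/10 s.
Target frame: (17167/10) × (50) = 85835.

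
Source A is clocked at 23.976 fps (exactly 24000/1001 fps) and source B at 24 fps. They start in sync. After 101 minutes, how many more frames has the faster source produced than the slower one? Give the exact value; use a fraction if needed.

145440/1001 frames

101 min = 6060 s.
A emits 24000/1001 × 6060 = 145440000/1001 frames; B emits 24 × 6060 = 145440.
Difference = 145440/1001 frames (≈ 145.2947); B is ahead of A.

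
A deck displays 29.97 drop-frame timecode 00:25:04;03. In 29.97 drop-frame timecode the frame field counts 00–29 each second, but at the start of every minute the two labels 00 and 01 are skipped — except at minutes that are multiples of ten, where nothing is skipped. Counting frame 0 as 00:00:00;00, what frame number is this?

Complete 10-minute blocks: 2, each 17982 frames → 35964.
Remaining 5 whole minutes in the current block: 1800 + 4 × 1798 = 8992 frames.
Within the current minute: 4 × 30 + 3 − 2 = 121 (labels ;00/;01 skipped at this minute). Total = 35964 + 8992 + 121 = 45077.

45077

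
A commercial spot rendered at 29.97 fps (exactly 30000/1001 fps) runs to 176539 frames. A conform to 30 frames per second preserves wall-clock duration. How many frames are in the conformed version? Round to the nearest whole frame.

176716 frames

Frames at target rate = 176539 × (30) / (30000/1001) = 176715539/1000 ≈ 176715.539.
Nearest whole frame: 176716.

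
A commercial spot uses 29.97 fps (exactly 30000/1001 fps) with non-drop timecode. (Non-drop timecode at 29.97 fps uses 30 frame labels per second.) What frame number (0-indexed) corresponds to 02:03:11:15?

frame 221745

Total seconds to the label: (2 × 3600 + 3 × 60 + 11) = 7391.
Frame index = 7391 × 30 + 15 = 221745.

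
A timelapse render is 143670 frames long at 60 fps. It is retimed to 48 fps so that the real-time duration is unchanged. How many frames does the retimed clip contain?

114936 frames

Target frames = source frames × (target rate / source rate) = 143670 × (48)/(60) = 143670 × 4/5 = 114936.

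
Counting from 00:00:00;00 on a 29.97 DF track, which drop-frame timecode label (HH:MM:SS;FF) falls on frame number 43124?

00:23:58;26

Ten DF minutes hold 17982 frames, so frame 43124 lies in block 2 (frames 35964–53945) with 7160 frames into that block.
The block's first minute is 1800 frames and the rest 1798 each; 7160 frames reaches minute 3, so 2 × 18 + 3 × 2 = 42 labels have been skipped so far.
Adding those back, label number 43124 + 42 = 43166 at 30 labels/s is 1438 s + 26 f = 0 h 23 min 58 s frame 26, i.e. 00:23:58;26.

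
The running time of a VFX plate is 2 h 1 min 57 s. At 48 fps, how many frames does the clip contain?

2 h 1 min 57 s = 7317 s.
Frames = 7317 × 48 = 351216.

351216 frames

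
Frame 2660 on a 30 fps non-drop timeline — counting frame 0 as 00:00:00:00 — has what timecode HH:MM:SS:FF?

2660 ÷ 30 = 88 full seconds, remainder 20 frames.
88 s = 0 h 1 min 28 s.
Timecode: 00:01:28:20.

00:01:28:20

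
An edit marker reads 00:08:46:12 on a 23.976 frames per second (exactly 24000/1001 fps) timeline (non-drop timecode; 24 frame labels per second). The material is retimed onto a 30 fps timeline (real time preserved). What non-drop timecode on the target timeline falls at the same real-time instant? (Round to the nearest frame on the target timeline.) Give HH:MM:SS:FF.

00:08:47:01

Source frame index: (0×3600 + 8×60 + 46) × 24 + 12 = 12636.
Real time: 12636 / (24000/1001) = 1054053/2000 s.
Target frame: (1054053/2000) × (30) = 3162159/200 ≈ 15810.795 → 15811.
At 30 labels/s: frame 15811 → 00:08:47:01.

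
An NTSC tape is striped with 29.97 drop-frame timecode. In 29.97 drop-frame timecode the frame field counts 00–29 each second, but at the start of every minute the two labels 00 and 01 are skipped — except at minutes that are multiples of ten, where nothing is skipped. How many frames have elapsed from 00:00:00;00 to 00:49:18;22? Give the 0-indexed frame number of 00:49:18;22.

Complete 10-minute blocks: 4, each 17982 frames → 71928.
Remaining 9 whole minutes in the current block: 1800 + 8 × 1798 = 16184 frames.
Within the current minute: 18 × 30 + 22 − 2 = 560 (labels ;00/;01 skipped at this minute). Total = 71928 + 16184 + 560 = 88672.

88672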